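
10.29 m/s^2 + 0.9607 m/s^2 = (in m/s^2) 11.25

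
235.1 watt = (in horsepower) 0.3153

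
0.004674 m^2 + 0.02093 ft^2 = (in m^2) 0.006618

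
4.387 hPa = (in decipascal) 4387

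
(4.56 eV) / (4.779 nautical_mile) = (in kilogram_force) 8.417e-24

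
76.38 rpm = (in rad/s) 7.998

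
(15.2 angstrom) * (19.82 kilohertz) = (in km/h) 0.0001085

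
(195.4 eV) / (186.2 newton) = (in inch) 6.619e-18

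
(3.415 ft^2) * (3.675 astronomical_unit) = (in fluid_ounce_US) 5.898e+15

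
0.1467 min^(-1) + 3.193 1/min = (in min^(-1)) 3.34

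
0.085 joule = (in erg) 8.5e+05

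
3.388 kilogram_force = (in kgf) 3.388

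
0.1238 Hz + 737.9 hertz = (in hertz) 738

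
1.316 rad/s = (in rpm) 12.57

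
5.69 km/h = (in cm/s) 158.1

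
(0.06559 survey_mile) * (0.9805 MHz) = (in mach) 3.04e+05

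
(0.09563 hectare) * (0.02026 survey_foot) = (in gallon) 1560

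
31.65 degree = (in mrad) 552.4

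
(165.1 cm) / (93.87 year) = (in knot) 1.084e-09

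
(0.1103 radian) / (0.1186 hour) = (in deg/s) 0.0148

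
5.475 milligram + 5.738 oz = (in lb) 0.3586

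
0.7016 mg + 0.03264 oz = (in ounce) 0.03266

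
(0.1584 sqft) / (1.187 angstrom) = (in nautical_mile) 6.694e+04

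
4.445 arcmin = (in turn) 0.0002058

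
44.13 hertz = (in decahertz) 4.413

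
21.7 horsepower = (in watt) 1.618e+04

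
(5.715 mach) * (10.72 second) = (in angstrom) 2.086e+14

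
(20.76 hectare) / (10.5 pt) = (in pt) 1.589e+11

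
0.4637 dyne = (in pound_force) 1.042e-06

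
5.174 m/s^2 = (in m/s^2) 5.174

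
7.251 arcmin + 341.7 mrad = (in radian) 0.3438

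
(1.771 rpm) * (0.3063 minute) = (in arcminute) 1.172e+04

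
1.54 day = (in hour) 36.96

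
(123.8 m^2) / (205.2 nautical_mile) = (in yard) 0.0003563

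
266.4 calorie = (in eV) 6.957e+21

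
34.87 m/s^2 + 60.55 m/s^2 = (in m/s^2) 95.42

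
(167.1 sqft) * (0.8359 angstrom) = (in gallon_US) 3.428e-07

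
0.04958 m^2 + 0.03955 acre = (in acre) 0.03956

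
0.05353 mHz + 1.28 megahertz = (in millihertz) 1.28e+09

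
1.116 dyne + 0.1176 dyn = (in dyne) 1.234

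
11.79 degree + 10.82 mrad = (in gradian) 13.79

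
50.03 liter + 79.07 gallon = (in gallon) 92.29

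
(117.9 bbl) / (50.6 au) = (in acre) 6.119e-16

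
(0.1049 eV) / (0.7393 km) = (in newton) 2.273e-23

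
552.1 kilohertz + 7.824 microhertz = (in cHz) 5.521e+07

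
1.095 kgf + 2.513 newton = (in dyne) 1.325e+06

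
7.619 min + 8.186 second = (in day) 0.005386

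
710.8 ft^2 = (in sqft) 710.8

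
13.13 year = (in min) 6.901e+06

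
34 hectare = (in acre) 84.02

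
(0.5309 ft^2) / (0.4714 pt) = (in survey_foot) 973.1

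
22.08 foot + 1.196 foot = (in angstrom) 7.095e+10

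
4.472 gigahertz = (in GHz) 4.472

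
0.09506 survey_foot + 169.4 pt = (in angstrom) 8.873e+08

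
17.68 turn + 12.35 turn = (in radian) 188.7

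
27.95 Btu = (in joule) 2.949e+04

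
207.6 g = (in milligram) 2.076e+05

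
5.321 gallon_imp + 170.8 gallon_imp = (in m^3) 0.8007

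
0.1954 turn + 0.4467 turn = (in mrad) 4034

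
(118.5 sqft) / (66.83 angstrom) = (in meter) 1.647e+09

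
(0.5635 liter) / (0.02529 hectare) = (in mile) 1.385e-09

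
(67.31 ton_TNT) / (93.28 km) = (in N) 3.019e+06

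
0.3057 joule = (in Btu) 0.0002897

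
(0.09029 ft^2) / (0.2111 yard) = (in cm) 4.346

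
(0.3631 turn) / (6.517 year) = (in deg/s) 6.36e-07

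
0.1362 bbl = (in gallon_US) 5.72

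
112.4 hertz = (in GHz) 1.124e-07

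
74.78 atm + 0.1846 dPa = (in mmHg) 5.683e+04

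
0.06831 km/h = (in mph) 0.04245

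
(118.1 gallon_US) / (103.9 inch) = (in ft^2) 1.823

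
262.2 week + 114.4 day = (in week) 278.5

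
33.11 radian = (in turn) 5.27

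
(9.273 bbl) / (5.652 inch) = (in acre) 0.002538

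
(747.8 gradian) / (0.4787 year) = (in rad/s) 7.781e-07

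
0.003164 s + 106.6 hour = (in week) 0.6345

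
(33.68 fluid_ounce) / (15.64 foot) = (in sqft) 0.002249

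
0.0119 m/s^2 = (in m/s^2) 0.0119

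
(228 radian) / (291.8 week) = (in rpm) 1.234e-05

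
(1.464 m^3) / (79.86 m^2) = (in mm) 18.33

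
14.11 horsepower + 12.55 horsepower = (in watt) 1.988e+04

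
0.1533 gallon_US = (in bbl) 0.00365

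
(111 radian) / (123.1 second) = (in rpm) 8.611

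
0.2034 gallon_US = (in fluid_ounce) 26.04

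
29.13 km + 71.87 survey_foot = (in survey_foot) 9.564e+04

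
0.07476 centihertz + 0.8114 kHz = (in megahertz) 0.0008114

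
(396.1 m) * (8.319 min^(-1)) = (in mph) 122.9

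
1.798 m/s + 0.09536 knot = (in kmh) 6.649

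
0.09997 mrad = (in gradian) 0.006364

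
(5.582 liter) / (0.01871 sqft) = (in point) 9103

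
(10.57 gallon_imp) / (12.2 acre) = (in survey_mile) 6.048e-10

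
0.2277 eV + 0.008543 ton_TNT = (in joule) 3.574e+07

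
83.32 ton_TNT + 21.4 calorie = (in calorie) 8.332e+10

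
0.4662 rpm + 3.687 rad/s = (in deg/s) 214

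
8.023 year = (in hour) 7.028e+04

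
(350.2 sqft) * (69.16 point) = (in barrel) 4.993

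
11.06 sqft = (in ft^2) 11.06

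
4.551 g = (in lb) 0.01003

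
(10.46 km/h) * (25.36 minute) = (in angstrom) 4.421e+13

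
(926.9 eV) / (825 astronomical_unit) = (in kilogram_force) 1.227e-31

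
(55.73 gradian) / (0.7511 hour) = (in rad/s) 0.0003237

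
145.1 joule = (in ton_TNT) 3.468e-08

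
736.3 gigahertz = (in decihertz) 7.363e+12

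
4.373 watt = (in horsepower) 0.005864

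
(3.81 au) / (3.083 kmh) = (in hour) 1.849e+08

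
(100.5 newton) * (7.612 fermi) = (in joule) 7.65e-13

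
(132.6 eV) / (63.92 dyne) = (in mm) 3.324e-11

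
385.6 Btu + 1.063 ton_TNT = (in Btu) 4.216e+06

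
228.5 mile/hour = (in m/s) 102.1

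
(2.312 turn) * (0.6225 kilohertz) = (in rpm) 8.635e+04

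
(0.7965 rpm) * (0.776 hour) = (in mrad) 2.33e+05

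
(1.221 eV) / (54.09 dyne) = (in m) 3.617e-16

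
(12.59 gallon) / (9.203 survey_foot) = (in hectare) 1.699e-06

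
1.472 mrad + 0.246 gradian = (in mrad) 5.336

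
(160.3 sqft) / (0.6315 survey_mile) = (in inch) 0.5769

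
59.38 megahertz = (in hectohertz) 5.938e+05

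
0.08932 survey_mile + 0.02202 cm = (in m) 143.7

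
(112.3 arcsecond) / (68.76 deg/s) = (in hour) 1.26e-07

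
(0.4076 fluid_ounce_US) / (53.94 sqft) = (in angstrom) 2.405e+04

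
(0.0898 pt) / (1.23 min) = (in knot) 8.344e-07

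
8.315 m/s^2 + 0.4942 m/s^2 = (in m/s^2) 8.809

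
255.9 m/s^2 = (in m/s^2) 255.9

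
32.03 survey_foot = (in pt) 2.767e+04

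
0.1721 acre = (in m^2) 696.5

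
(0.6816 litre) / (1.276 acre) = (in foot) 4.331e-07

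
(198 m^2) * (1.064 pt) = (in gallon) 19.63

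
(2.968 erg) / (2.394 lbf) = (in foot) 9.144e-08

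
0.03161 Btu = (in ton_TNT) 7.971e-09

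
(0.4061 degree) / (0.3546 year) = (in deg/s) 3.632e-08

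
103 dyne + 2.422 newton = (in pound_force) 0.5447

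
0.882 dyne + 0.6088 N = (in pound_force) 0.1369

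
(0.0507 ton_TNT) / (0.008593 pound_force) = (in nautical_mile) 2.997e+06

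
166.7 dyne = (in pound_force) 0.0003748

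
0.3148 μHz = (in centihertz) 3.148e-05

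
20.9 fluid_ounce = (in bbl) 0.003888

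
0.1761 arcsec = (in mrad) 0.0008538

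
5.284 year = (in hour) 4.629e+04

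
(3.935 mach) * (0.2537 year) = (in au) 0.07166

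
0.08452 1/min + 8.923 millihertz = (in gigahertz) 1.033e-11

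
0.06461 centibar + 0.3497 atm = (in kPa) 35.5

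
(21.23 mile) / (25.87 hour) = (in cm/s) 36.69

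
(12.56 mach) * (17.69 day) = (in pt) 1.853e+13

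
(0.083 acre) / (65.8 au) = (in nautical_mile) 1.842e-14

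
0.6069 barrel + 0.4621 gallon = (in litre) 98.24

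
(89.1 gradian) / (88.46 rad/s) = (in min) 0.0002637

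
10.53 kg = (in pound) 23.21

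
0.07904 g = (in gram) 0.07904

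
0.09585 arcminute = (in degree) 0.001598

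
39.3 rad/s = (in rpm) 375.3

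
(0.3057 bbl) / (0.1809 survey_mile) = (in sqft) 0.001797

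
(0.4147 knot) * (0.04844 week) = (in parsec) 2.026e-13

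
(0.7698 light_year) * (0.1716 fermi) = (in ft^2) 13.45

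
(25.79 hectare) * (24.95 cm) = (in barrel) 4.047e+05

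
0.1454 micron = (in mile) 9.035e-11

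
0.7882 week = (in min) 7945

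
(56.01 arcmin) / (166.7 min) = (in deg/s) 9.333e-05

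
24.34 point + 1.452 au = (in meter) 2.172e+11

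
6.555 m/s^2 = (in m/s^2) 6.555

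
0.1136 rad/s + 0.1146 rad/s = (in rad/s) 0.2282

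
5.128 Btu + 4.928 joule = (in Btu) 5.133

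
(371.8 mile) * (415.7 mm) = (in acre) 61.46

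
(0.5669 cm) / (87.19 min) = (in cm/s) 0.0001084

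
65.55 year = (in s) 2.067e+09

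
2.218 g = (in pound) 0.00489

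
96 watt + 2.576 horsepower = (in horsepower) 2.705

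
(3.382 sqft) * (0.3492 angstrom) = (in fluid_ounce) 3.71e-07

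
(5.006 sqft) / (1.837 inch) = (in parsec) 3.23e-16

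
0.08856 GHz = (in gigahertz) 0.08856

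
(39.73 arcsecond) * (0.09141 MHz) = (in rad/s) 17.61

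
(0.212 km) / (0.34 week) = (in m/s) 0.001031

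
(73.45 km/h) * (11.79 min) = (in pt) 4.091e+07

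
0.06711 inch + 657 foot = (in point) 5.677e+05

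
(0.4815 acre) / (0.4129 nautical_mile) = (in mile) 0.001583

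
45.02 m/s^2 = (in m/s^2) 45.02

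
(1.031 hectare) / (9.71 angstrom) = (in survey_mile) 6.598e+09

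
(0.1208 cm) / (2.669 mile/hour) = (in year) 3.21e-11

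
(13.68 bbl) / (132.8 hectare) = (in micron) 1.638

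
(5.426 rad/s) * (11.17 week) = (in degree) 2.1e+09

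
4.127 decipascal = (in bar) 4.127e-06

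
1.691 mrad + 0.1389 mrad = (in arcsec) 377.4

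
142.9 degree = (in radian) 2.494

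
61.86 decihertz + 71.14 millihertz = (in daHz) 0.6257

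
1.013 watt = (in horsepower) 0.001358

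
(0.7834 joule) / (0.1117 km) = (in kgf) 0.0007152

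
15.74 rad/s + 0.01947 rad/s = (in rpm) 150.5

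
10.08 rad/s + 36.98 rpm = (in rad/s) 13.95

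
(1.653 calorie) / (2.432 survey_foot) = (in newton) 9.33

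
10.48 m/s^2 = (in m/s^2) 10.48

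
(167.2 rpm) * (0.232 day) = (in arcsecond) 7.239e+10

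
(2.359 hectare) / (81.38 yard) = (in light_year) 3.351e-14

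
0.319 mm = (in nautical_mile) 1.722e-07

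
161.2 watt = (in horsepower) 0.2162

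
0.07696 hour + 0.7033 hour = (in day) 0.03251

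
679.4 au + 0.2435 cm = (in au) 679.4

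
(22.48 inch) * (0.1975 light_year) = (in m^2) 1.067e+15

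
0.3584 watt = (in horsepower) 0.0004806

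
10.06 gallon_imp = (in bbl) 0.2877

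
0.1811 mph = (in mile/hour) 0.1811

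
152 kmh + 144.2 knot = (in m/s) 116.4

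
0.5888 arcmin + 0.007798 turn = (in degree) 2.817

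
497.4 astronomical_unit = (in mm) 7.441e+16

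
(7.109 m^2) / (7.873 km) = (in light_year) 9.544e-20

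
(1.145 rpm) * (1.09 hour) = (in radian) 470.5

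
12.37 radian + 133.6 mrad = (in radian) 12.5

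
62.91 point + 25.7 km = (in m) 2.57e+04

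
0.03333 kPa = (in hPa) 0.3333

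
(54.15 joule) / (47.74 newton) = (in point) 3215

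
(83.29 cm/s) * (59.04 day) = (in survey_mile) 2640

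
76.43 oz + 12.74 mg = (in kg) 2.167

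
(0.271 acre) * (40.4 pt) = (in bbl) 98.31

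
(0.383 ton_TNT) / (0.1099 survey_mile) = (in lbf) 2.037e+06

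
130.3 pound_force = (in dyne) 5.796e+07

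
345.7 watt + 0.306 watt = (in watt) 346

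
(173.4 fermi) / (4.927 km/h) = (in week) 2.095e-19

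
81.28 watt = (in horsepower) 0.109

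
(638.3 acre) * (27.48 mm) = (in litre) 7.098e+07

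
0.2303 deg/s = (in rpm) 0.03838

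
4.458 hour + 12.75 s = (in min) 267.7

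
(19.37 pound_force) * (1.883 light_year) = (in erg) 1.535e+25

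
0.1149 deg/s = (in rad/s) 0.002005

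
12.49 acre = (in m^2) 5.055e+04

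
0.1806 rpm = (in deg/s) 1.084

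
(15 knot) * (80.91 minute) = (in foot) 1.229e+05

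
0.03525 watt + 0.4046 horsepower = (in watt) 301.7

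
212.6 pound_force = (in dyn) 9.457e+07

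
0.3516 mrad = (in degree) 0.02015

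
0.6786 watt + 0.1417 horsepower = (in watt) 106.3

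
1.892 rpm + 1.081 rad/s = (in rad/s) 1.279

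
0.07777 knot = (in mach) 0.0001175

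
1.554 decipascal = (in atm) 1.534e-06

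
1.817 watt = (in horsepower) 0.002437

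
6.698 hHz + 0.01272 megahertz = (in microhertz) 1.339e+10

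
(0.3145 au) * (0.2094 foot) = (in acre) 7.42e+05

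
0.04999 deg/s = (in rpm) 0.008332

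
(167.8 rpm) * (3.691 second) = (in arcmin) 2.23e+05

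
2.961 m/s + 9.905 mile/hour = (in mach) 0.0217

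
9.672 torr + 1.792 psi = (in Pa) 1.364e+04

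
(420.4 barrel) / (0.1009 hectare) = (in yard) 0.07244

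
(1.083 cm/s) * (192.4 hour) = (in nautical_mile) 4.05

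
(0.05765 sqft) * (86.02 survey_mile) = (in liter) 7.414e+05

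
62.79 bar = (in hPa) 6.279e+04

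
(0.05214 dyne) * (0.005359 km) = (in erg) 27.94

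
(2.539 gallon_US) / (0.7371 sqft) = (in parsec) 4.549e-18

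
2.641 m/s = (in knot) 5.134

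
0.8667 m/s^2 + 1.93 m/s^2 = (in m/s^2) 2.797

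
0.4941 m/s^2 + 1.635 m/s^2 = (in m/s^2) 2.129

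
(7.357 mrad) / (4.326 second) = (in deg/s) 0.09744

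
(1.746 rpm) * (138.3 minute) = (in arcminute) 5.216e+06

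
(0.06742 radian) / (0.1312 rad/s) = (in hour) 0.0001427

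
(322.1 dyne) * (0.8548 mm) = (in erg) 27.53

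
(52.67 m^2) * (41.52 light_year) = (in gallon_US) 5.466e+21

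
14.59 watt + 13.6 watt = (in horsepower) 0.0378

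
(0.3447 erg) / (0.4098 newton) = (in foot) 2.76e-07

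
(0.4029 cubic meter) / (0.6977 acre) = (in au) 9.539e-16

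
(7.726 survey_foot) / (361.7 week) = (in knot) 2.093e-08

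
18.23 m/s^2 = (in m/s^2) 18.23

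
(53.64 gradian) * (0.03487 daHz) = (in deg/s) 16.83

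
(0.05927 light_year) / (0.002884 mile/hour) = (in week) 7.191e+11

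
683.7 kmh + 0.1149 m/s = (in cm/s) 1.9e+04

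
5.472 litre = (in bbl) 0.03442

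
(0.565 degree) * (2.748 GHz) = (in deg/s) 1.553e+09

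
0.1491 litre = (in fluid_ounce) 5.042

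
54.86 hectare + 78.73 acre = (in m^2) 8.672e+05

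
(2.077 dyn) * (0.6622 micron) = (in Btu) 1.304e-14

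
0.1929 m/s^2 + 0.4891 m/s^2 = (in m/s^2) 0.682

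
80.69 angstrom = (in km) 8.069e-12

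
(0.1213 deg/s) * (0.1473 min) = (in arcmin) 64.32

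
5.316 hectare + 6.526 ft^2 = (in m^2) 5.316e+04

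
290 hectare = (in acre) 716.6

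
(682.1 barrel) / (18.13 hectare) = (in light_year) 6.322e-20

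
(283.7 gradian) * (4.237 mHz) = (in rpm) 0.1803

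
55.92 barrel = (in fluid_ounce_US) 3.006e+05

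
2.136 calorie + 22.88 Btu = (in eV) 1.507e+23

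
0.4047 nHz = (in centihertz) 4.047e-08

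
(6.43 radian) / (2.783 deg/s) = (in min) 2.206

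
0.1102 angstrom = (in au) 7.366e-23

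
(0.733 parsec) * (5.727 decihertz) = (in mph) 2.898e+16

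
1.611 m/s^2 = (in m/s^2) 1.611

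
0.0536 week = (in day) 0.3752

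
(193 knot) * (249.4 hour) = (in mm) 8.914e+10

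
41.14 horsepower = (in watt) 3.068e+04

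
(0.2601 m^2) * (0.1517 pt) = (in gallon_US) 0.003677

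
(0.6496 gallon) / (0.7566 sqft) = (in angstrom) 3.498e+08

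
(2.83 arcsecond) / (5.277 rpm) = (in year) 7.873e-13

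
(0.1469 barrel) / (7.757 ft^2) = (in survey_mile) 2.014e-05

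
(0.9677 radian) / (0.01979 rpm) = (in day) 0.005404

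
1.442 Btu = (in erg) 1.521e+10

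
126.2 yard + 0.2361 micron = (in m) 115.4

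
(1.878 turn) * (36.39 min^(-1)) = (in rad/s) 7.157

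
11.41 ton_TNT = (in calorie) 1.141e+10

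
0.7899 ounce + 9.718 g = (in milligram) 3.211e+04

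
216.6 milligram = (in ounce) 0.00764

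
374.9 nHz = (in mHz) 0.0003749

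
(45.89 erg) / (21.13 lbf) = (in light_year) 5.161e-24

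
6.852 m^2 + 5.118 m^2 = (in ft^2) 128.8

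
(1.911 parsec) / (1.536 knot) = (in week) 1.234e+11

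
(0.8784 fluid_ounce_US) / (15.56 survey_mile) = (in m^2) 1.037e-09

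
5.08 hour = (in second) 1.829e+04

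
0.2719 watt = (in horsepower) 0.0003646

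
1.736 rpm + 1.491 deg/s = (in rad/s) 0.2078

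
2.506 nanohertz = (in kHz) 2.506e-12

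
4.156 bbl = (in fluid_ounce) 2.234e+04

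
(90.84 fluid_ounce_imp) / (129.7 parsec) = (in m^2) 6.449e-22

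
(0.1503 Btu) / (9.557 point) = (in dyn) 4.703e+09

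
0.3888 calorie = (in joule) 1.627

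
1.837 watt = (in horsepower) 0.002463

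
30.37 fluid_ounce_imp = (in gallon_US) 0.228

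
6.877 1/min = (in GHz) 1.146e-10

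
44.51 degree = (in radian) 0.7768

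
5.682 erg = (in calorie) 1.358e-07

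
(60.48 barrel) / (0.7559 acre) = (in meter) 0.003143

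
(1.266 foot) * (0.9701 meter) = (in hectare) 3.743e-05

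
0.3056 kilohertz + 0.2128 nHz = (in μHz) 3.056e+08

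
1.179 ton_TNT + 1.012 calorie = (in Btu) 4.676e+06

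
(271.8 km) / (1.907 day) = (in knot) 3.207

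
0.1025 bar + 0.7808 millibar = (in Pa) 1.033e+04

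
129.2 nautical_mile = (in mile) 148.7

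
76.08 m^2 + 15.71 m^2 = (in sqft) 988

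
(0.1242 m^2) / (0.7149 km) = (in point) 0.4925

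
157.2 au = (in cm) 2.352e+15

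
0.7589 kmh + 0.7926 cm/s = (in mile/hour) 0.4893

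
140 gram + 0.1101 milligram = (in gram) 140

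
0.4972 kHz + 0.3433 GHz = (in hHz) 3.433e+06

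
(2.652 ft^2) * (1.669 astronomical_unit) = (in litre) 6.152e+13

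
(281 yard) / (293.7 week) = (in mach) 4.248e-09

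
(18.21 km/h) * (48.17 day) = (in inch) 8.288e+08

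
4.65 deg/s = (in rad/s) 0.08116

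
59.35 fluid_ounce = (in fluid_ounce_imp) 61.77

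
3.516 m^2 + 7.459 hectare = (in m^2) 7.459e+04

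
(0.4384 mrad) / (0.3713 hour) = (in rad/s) 3.28e-07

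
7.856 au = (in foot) 3.856e+12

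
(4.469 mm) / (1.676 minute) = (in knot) 8.639e-05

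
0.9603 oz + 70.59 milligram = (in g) 27.29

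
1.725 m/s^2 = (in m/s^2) 1.725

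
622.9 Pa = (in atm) 0.006148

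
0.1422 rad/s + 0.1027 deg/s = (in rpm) 1.375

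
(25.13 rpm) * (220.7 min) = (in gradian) 2.218e+06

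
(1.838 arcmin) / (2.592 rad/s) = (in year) 6.541e-12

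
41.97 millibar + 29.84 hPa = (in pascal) 7181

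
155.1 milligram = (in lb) 0.0003419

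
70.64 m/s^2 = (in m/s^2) 70.64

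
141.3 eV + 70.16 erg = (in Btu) 6.65e-09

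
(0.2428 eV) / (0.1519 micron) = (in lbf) 5.757e-14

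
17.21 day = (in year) 0.04715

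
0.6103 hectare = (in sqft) 6.569e+04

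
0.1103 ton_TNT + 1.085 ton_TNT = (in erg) 5.001e+16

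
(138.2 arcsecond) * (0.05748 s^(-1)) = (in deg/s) 0.002207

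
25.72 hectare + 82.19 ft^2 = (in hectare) 25.72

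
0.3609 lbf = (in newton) 1.605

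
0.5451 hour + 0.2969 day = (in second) 2.761e+04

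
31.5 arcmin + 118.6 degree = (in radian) 2.079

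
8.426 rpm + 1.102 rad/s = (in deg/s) 113.7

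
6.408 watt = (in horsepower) 0.008593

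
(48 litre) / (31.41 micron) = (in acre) 0.3776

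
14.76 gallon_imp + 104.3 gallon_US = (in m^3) 0.4619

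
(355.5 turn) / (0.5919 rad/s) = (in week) 0.00624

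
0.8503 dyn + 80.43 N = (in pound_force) 18.08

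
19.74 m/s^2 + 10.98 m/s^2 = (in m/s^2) 30.72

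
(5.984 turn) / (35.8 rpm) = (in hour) 0.002786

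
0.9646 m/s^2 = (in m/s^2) 0.9646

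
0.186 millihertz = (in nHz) 1.86e+05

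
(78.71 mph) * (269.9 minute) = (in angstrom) 5.698e+15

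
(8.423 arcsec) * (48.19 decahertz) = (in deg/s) 1.128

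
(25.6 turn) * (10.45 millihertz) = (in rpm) 16.05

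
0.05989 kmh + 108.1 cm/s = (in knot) 2.134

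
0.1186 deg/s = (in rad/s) 0.00207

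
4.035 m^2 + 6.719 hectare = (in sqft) 7.233e+05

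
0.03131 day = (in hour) 0.7514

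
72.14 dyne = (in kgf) 7.356e-05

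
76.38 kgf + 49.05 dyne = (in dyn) 7.49e+07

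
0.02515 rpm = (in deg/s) 0.1509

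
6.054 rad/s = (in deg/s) 346.9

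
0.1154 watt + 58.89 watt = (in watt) 59.01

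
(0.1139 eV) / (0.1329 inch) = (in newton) 5.406e-18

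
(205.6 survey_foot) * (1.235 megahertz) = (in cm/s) 7.739e+09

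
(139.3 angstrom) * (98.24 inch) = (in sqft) 3.741e-07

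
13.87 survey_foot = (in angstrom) 4.228e+10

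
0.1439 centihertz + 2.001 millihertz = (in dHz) 0.0344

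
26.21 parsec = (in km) 8.088e+14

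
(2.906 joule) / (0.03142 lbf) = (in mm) 2.079e+04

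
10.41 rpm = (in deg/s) 62.46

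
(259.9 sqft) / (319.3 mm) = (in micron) 7.562e+07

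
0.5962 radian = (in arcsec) 1.23e+05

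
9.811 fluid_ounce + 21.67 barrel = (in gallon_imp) 757.9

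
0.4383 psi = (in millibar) 30.22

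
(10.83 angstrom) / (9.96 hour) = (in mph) 6.756e-14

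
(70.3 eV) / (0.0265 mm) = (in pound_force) 9.555e-14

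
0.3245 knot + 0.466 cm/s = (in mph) 0.3839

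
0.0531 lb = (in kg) 0.02409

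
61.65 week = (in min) 6.214e+05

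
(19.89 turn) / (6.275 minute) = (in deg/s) 19.02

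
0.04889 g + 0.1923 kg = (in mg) 1.923e+05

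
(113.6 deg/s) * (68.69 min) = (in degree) 4.682e+05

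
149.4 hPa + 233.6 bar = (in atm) 230.7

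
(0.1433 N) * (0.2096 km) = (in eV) 1.875e+20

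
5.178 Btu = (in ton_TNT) 1.306e-06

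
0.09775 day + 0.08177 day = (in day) 0.1795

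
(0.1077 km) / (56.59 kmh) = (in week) 1.133e-05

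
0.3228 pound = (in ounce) 5.165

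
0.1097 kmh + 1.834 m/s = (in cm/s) 186.4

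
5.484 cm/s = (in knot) 0.1066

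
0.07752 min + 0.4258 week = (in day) 2.981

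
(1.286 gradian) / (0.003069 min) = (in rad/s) 0.1097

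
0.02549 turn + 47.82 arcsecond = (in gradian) 10.21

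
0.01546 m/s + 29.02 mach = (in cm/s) 9.881e+05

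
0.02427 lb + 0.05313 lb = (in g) 35.11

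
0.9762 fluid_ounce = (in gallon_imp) 0.00635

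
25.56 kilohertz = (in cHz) 2.556e+06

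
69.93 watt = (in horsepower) 0.09378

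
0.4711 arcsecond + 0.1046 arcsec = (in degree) 0.0001599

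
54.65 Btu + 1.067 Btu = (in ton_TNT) 1.405e-05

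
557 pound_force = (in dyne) 2.478e+08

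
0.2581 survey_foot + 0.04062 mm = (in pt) 223.1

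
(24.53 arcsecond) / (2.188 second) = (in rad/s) 5.435e-05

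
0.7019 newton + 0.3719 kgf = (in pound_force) 0.9777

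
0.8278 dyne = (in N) 8.278e-06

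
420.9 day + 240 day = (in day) 660.9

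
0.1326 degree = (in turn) 0.0003683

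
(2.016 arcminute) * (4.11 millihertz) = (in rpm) 2.302e-05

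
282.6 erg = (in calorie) 6.754e-06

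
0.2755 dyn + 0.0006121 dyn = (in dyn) 0.2761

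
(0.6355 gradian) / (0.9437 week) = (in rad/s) 1.749e-08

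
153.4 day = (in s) 1.325e+07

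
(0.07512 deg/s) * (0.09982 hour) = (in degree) 26.99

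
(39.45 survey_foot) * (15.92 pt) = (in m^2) 0.06753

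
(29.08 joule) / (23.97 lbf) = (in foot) 0.8948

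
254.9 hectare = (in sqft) 2.744e+07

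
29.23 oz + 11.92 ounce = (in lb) 2.572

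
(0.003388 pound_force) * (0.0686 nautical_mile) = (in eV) 1.195e+19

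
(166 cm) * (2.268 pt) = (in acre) 3.282e-07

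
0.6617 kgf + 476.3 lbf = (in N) 2125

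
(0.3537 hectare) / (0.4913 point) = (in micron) 2.041e+13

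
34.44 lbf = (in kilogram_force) 15.62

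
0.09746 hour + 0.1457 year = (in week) 7.598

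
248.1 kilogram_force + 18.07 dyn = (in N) 2433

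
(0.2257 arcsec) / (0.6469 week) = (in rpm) 2.671e-11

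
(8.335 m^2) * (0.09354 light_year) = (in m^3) 7.376e+15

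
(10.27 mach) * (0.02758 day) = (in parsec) 2.701e-10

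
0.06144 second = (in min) 0.001024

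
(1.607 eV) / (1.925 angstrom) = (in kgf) 1.364e-10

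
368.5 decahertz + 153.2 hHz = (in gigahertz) 1.9e-05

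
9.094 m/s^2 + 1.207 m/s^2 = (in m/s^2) 10.3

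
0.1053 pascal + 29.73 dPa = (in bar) 3.078e-05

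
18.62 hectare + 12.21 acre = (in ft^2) 2.536e+06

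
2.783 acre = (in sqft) 1.212e+05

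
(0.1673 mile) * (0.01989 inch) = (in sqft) 1.464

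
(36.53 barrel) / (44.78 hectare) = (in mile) 8.059e-09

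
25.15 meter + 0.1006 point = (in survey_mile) 0.01563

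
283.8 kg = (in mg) 2.838e+08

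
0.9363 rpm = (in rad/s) 0.09805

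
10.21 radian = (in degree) 585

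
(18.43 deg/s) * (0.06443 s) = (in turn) 0.003298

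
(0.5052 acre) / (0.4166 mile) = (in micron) 3.049e+06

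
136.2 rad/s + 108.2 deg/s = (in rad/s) 138.1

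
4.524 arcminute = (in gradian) 0.08378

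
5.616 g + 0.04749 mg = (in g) 5.616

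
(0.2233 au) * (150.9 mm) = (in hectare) 5.041e+05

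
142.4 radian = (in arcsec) 2.937e+07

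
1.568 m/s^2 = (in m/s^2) 1.568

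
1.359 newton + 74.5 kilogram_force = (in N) 732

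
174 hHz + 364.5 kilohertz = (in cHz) 3.819e+07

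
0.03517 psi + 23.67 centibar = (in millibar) 239.1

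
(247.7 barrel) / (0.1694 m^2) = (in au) 1.554e-09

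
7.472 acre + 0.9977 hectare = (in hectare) 4.022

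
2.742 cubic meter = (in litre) 2742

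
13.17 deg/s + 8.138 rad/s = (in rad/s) 8.368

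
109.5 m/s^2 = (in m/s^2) 109.5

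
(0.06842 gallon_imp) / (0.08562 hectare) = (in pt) 0.00103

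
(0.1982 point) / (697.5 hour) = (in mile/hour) 6.229e-11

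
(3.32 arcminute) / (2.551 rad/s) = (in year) 1.2e-11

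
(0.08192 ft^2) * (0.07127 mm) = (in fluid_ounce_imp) 0.01909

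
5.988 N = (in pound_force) 1.346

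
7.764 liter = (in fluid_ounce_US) 262.5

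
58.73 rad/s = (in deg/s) 3365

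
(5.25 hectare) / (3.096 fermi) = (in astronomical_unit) 1.134e+08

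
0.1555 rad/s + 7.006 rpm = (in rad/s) 0.8892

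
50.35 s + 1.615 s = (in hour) 0.01443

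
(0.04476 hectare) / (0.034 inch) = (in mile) 322.1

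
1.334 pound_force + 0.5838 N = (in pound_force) 1.465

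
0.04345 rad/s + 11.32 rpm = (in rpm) 11.73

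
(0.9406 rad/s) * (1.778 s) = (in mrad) 1672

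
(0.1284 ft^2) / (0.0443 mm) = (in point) 7.633e+05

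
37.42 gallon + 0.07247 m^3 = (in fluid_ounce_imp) 7536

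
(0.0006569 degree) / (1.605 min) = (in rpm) 1.137e-06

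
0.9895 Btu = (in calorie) 249.5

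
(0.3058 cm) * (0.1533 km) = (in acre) 0.0001158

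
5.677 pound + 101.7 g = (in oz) 94.42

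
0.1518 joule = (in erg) 1.518e+06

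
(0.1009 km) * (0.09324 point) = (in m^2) 0.003319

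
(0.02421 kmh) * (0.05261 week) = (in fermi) 2.14e+17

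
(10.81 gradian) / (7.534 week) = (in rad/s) 3.727e-08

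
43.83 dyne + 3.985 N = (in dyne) 3.985e+05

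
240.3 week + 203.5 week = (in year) 8.511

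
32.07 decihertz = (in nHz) 3.207e+09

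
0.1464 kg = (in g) 146.4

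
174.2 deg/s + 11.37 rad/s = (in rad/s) 14.41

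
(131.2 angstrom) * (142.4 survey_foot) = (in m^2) 5.695e-07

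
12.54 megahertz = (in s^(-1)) 1.254e+07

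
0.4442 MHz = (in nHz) 4.442e+14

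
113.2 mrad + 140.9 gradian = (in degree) 133.3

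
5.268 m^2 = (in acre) 0.001302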